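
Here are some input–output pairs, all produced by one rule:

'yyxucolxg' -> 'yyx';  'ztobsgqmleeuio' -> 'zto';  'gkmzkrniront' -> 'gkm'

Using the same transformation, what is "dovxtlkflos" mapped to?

In each case the input is transformed by: keep only the first 3 characters.
Doing the same to "dovxtlkflos": "dov".

dov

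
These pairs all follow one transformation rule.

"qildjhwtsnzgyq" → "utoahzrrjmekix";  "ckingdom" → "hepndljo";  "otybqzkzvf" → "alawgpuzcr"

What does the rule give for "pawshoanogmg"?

The pattern: swap the front and back halves of the string, then shift every letter 1 place forward in the alphabet (wrapping around).
Applying that to "pawshoanogmg" gives "bophnhqbxtip".

bophnhqbxtip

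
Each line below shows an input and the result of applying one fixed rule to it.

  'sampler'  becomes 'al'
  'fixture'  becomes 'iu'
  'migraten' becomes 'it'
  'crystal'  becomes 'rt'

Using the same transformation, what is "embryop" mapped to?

my

Looking at the pairs, the operation is to take characters alternately from the front and the back (1st, last, 2nd, 2nd-last, ...), then keep one character in every 3, starting at position 3 (positions 3rd, 6th, 9th, ...).
Applying both steps to "embryop": "epmobyr", then "my".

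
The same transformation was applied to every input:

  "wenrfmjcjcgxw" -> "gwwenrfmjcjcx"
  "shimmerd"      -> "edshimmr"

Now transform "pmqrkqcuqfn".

Looking at the pairs, the operation is to move the last 2 characters to the front (rotate right by 2), then swap the first and last characters.
On "pmqrkqcuqfn" that produces "qnpmqrkqcuf".

qnpmqrkqcuf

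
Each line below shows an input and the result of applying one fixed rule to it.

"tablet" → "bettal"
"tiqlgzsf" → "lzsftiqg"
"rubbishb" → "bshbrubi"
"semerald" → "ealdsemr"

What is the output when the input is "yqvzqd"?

What's happening: swap the front and back halves of the string, then swap the first and last characters.
For "yqvzqd", step one produces "zqdyqv"; step two turns that into "vqdyqz".

vqdyqz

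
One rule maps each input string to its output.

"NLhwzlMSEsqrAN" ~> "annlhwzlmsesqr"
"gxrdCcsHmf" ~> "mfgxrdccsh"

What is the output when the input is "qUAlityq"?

yqqualit

The pattern: move the last 2 characters to the front (rotate right by 2), then convert every letter to lowercase.
Starting from "qUAlityq": after the first operation, "yqqUAlit"; after the second, "yqqualit".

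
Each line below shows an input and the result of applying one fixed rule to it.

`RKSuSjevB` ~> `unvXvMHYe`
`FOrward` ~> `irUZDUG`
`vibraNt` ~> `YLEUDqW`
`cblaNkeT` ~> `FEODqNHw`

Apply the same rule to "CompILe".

In each case the input is transformed by: shift every letter 3 places forward in the alphabet (wrapping around), then flip the case of every letter.
Working it through for "CompILe": intermediate "FrpsLOh", final "fRPSloH".
(Check on "FOrward": → "IRuzdug" → "irUZDUG" ✓)

fRPSloH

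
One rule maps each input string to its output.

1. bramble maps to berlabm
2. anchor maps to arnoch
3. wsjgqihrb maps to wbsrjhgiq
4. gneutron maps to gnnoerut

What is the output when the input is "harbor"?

The transformation: take characters alternately from the front and the back (1st, last, 2nd, 2nd-last, ...).
Applying that to "harbor" gives "hraorb".

hraorb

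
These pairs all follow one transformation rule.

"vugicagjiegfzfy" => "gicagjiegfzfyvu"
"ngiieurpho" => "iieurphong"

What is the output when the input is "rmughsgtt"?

ughsgttrm

In each case the input is transformed by: move the first 2 characters to the end (rotate left by 2).
"rmughsgtt" → "ughsgttrm".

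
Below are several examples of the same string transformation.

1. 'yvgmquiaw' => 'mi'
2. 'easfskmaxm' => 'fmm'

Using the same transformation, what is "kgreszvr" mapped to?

ev

The pattern: delete the first character, then keep one character in every 3, starting at position 3 (positions 3rd, 6th, 9th, ...).
Working it through for "kgreszvr": intermediate "greszvr", final "ev".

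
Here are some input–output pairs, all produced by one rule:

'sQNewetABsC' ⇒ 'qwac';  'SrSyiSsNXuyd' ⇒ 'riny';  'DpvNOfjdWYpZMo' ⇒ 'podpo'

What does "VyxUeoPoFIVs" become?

The transformation: keep one character in every 3, starting at position 2 (positions 2nd, 5th, 8th, ...), then convert every letter to lowercase.
"VyxUeoPoFIVs" → "yeoV" → "yeov".

yeov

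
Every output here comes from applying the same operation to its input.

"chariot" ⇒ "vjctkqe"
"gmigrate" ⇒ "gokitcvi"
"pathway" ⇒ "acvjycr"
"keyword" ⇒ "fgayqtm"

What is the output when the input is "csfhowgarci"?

kuhjqyictee

The transformation: swap the first and last characters, then shift every letter 2 places forward in the alphabet (wrapping around).
On "csfhowgarci": the first step gives "isfhowgarcc", and the second then gives "kuhjqyictee".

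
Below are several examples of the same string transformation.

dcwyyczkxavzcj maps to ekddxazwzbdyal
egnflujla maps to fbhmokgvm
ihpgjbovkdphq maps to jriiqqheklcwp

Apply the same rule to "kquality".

lzruvjbm

Each output is the input with this applied: take characters alternately from the front and the back (1st, last, 2nd, 2nd-last, ...), then shift every letter 1 place forward in the alphabet (wrapping around).
Applying both steps to "kquality": "kyqtuial", then "lzruvjbm".
(Check on "ihpgjbovkdphq": → "iqhhppgdjkbvo" → "jriiqqheklcwp" ✓)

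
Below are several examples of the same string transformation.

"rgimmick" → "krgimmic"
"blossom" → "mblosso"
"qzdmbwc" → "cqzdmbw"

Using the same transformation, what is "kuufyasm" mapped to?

What's happening: move the last character to the front.
On "kuufyasm" that produces "mkuufyas".

mkuufyas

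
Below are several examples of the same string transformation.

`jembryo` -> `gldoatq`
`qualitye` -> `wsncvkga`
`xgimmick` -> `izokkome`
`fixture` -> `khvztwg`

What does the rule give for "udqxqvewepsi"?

Each output is the input with this applied: shift every letter 2 places forward in the alphabet (wrapping around), then swap each adjacent pair of characters (1↔2, 3↔4, ...).
On "udqxqvewepsi": the first step gives "wfszsxgygruk", and the second then gives "fwzsxsygrgku".

fwzsxsygrgku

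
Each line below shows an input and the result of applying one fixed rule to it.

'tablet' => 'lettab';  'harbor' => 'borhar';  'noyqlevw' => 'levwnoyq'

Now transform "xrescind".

cindxres

The rule is to swap the front and back halves of the string.
Applying that to "xrescind" gives "cindxres".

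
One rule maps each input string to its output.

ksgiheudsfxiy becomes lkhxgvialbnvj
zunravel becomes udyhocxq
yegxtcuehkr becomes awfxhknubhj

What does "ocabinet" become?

The rule is to move the first 3 characters to the end (rotate left by 3), then shift every letter 3 places forward in the alphabet (wrapping around).
Working it through for "ocabinet": intermediate "binetoca", final "elqhwrfd".

elqhwrfd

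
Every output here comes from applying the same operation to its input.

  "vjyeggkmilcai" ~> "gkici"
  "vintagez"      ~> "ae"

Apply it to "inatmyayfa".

maf

Each output is the input with this applied: keep every other character starting from the first (positions 1st, 3rd, 5th, ...), then delete the first 2 characters.
Doing the same to "inatmyayfa": "maf".
(Check on "vintagez": → "vnae" → "ae" ✓)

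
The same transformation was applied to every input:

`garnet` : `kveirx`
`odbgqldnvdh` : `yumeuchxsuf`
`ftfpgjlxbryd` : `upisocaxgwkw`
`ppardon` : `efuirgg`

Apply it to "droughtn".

What's happening: shift every letter 9 places backward in the alphabet (wrapping around), then reverse the string.
Applying both steps to "droughtn": "uiflxyke", then "ekyxlfiu".

ekyxlfiu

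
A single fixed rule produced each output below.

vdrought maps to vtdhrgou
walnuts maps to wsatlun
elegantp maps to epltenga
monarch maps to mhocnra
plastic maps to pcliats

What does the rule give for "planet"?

ptlean

Looking at the pairs, the operation is to take characters alternately from the front and the back (1st, last, 2nd, 2nd-last, ...).
Applying that to "planet" gives "ptlean".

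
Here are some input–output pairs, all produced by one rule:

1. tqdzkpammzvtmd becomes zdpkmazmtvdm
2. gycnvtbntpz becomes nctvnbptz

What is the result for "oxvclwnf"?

Looking at the pairs, the operation is to swap each adjacent pair of characters (1↔2, 3↔4, ...), then delete the first 2 characters.
"oxvclwnf" → "xocvwlfn" → "cvwlfn".
(Check on "tqdzkpammzvtmd": → "qtzdpkmazmtvdm" → "zdpkmazmtvdm" ✓)

cvwlfn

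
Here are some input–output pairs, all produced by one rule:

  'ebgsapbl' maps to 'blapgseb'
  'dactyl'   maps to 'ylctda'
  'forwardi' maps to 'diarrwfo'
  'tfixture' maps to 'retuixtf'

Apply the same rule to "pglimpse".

In each case the input is transformed by: swap each adjacent pair of characters (1↔2, 3↔4, ...), then reverse the string.
"pglimpse" → "gpilpmes" → "semplipg".

semplipg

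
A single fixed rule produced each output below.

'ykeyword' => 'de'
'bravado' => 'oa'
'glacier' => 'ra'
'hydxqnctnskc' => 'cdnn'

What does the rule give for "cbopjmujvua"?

Each output is the input with this applied: move the last 3 characters to the front (rotate right by 3), then keep one character in every 3, starting at position 3 (positions 3rd, 6th, 9th, ...).
For "cbopjmujvua", step one produces "vuacbopjmuj"; step two turns that into "aom".

aom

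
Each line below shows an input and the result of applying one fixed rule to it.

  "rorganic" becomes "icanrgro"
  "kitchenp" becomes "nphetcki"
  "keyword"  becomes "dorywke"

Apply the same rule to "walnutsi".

siutlnwa

In each case the input is transformed by: swap each adjacent pair of characters (1↔2, 3↔4, ...), then reverse the string.
Applying both steps to "walnutsi": "awnltuis", then "siutlnwa".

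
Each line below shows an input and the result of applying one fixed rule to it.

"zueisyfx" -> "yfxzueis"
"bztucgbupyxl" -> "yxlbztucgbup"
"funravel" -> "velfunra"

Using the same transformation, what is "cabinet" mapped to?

netcabi

The transformation: move the last 3 characters to the front (rotate right by 3).
For "cabinet" the result is "netcabi".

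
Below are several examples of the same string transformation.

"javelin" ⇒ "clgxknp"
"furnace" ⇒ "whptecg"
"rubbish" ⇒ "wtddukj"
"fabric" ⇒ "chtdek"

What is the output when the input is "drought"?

Looking at the pairs, the operation is to shift every letter 2 places forward in the alphabet (wrapping around), then swap each adjacent pair of characters (1↔2, 3↔4, ...).
On "drought": the first step gives "ftqwijv", and the second then gives "tfwqjiv".

tfwqjiv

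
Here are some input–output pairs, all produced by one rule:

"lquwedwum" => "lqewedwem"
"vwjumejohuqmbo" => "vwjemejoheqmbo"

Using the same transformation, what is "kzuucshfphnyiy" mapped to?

kzeecshfphnyiy

Looking at the pairs, the operation is to replace every "u" with "e".
Applying that to "kzuucshfphnyiy" gives "kzeecshfphnyiy".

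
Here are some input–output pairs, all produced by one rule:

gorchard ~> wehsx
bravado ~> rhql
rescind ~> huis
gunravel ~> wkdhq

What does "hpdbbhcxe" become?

xftrrx

Rule — delete the last 3 characters, then shift every letter 10 places backward in the alphabet (wrapping around).
Starting from "hpdbbhcxe": after the first operation, "hpdbbh"; after the second, "xftrrx".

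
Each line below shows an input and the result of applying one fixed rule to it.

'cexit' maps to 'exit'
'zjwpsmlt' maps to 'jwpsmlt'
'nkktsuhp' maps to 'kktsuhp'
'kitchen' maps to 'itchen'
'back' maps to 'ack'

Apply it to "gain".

ain

Rule — delete the first character.
On "gain" that produces "ain".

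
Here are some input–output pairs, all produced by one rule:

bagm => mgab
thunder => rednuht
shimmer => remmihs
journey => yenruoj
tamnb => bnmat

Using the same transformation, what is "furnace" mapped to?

ecanruf

In each case the input is transformed by: reverse the string.
Doing the same to "furnace": "ecanruf".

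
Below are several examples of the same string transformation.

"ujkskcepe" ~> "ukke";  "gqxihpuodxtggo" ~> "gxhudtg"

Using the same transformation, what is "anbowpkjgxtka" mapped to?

What's happening: move the last character to the front, then keep every other character starting from the second (positions 2nd, 4th, 6th, ...).
For "anbowpkjgxtka", step one produces "aanbowpkjgxtk"; step two turns that into "abwkgt".

abwkgt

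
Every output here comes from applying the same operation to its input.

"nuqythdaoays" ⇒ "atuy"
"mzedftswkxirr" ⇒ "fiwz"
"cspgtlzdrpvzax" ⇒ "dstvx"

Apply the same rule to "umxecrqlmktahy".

What's happening: keep one character in every 3, starting at position 2 (positions 2nd, 5th, 8th, ...), then sort the characters into alphabetical order.
On "umxecrqlmktahy": the first step gives "mclty", and the second then gives "clmty".

clmty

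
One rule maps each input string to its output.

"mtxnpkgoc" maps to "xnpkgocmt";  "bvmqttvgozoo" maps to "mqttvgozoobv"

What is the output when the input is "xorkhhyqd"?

rkhhyqdxo

What's happening: move the first 2 characters to the end (rotate left by 2).
"xorkhhyqd" → "rkhhyqdxo".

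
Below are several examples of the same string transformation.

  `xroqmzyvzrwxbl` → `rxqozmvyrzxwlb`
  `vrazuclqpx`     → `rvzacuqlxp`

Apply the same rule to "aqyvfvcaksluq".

qavyvfacskulq

The rule is to swap each adjacent pair of characters (1↔2, 3↔4, ...).
"aqyvfvcaksluq" → "qavyvfacskulq".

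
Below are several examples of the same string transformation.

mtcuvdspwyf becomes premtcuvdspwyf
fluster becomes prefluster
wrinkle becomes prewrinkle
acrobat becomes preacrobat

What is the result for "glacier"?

preglacier

Each output is the input with this applied: prepend "pre".
"glacier" → "preglacier".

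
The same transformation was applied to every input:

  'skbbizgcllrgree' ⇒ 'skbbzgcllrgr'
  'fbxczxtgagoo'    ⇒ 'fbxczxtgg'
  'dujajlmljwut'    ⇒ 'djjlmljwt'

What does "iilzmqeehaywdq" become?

The rule is to remove every vowel.
Doing the same to "iilzmqeehaywdq": "lzmqhywdq".

lzmqhywdq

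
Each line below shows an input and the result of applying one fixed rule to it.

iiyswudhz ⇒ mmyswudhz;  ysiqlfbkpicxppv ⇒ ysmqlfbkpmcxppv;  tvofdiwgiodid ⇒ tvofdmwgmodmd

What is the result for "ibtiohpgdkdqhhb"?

In each case the input is transformed by: replace every "i" with "m".
"ibtiohpgdkdqhhb" → "mbtmohpgdkdqhhb".

mbtmohpgdkdqhhb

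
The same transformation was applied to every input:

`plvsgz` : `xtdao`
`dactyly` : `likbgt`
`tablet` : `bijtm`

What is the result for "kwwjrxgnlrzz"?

seerzfovtzh

The rule is to shift every letter 8 places forward in the alphabet (wrapping around), then delete the last character.
On "kwwjrxgnlrzz" that produces "seerzfovtzh".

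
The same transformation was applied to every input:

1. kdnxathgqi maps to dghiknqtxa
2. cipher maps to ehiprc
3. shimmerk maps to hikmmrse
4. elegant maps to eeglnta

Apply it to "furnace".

cefnrua

What's happening: sort the characters into alphabetical order, then move the first character to the end.
So "furnace" becomes "cefnrua".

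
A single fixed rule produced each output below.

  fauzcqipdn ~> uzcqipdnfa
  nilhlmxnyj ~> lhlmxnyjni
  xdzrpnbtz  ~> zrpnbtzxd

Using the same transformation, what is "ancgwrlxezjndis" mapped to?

cgwrlxezjndisan

What's happening: move the first 2 characters to the end (rotate left by 2).
"ancgwrlxezjndis" → "cgwrlxezjndisan".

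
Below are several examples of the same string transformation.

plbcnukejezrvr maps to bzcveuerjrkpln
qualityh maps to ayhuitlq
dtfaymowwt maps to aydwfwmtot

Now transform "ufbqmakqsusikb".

The pattern: sort the characters into alphabetical order, then take characters alternately from the front and the back (1st, last, 2nd, 2nd-last, ...).
"ufbqmakqsusikb" → "aububsfsiqkqkm".

aububsfsiqkqkm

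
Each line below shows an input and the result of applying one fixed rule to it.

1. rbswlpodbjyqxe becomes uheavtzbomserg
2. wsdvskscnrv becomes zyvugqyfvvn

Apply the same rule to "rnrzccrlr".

The pattern: take characters alternately from the front and the back (1st, last, 2nd, 2nd-last, ...), then shift every letter 3 places forward in the alphabet (wrapping around).
Working it through for "rnrzccrlr": intermediate "rrnlrrzcc", final "uuqouucff".

uuqouucff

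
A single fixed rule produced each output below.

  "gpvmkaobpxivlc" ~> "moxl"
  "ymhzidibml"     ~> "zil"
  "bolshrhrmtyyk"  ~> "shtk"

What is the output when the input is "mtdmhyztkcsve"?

mzce

The transformation: delete the first character, then keep one character in every 3, starting at position 3 (positions 3rd, 6th, 9th, ...).
For "mtdmhyztkcsve", step one produces "tdmhyztkcsve"; step two turns that into "mzce".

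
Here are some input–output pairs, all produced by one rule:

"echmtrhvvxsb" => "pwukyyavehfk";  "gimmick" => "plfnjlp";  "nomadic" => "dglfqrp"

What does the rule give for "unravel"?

Rule — shift every letter 3 places forward in the alphabet (wrapping around), then move the first 3 characters to the end (rotate left by 3).
On "unravel": the first step gives "xqudyho", and the second then gives "dyhoxqu".
(Check on "echmtrhvvxsb": → "hfkpwukyyave" → "pwukyyavehfk" ✓)

dyhoxqu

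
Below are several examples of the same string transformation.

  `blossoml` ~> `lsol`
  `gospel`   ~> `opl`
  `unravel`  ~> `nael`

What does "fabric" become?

What's happening: swap each adjacent pair of characters (1↔2, 3↔4, ...), then keep every other character starting from the first (positions 1st, 3rd, 5th, ...).
"fabric" → "afrbci" → "arc".

arc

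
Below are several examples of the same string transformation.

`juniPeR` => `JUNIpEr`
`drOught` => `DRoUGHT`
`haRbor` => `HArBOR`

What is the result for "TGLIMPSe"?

tglimpsE

What's happening: flip the case of every letter.
On "TGLIMPSe" that produces "tglimpsE".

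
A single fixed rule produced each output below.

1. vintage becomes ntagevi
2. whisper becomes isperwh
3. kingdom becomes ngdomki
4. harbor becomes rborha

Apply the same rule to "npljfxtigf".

Each output is the input with this applied: move the first 2 characters to the end (rotate left by 2).
So "npljfxtigf" becomes "ljfxtigfnp".

ljfxtigfnp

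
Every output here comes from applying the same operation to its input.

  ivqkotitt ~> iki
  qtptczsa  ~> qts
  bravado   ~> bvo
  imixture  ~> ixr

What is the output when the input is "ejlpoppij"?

In each case the input is transformed by: keep one character in every 3, starting at position 1 (positions 1st, 4th, 7th, ...).
Applying that to "ejlpoppij" gives "epp".

epp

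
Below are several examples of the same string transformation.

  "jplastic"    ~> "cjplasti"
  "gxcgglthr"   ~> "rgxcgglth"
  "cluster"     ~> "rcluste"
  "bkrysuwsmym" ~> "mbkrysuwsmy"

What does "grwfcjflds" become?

The transformation: move the last character to the front.
So "grwfcjflds" becomes "sgrwfcjfld".

sgrwfcjfld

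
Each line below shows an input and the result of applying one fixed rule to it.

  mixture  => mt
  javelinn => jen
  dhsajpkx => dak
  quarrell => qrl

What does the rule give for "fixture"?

ft

The transformation: move the last character to the front, then keep one character in every 3, starting at position 2 (positions 2nd, 5th, 8th, ...).
Starting from "fixture": after the first operation, "efixtur"; after the second, "ft".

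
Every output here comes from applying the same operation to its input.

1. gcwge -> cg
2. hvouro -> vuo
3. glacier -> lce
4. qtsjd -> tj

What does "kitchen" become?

ice

The pattern: keep every other character starting from the second (positions 2nd, 4th, 6th, ...).
For "kitchen" the result is "ice".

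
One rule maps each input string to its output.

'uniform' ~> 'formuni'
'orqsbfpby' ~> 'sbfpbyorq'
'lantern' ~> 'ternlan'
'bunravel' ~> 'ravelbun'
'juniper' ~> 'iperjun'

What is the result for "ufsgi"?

giufs

The transformation: move the first 3 characters to the end (rotate left by 3).
Doing the same to "ufsgi": "giufs".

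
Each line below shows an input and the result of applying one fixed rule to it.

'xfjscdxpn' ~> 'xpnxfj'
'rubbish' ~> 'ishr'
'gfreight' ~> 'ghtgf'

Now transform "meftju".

tju

What's happening: move the last 3 characters to the front (rotate right by 3), then delete the last 3 characters.
For "meftju", step one produces "tjumef"; step two turns that into "tju".
(Check on "gfreight": → "ghtgfrei" → "ghtgf" ✓)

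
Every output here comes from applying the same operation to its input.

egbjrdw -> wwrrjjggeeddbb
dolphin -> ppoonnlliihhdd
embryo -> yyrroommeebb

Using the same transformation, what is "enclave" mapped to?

The rule is to double every character, then sort the characters into reverse alphabetical order.
"enclave" → "eennccllaavvee" → "vvnnlleeeeccaa".
(Check on "dolphin": → "ddoollpphhiinn" → "ppoonnlliihhdd" ✓)

vvnnlleeeeccaa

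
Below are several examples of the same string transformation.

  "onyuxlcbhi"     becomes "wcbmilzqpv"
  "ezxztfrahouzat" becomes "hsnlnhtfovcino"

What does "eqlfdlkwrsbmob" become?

pseztrzykfgpac

Rule — move the last character to the front, then shift every letter 12 places backward in the alphabet (wrapping around).
For "eqlfdlkwrsbmob", step one produces "beqlfdlkwrsbmo"; step two turns that into "pseztrzykfgpac".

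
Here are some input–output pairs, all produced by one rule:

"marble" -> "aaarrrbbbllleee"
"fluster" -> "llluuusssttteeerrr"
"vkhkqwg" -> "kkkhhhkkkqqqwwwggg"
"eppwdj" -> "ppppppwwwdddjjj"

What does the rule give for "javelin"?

Each output is the input with this applied: repeat every character 3 times, then delete the first 3 characters.
So "javelin" becomes "aaavvveeellliiinnn".

aaavvveeellliiinnn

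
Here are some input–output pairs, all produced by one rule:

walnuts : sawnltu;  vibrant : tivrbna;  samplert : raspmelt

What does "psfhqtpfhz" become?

hsphftqfpz

The transformation: swap each adjacent pair of characters (1↔2, 3↔4, ...), then move the last character to the front.
Applying both steps to "psfhqtpfhz": "sphftqfpzh", then "hsphftqfpz".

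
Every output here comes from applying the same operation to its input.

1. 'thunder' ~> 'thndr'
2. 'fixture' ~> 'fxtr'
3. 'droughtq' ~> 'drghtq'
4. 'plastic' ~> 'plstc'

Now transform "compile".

cmpl

Rule — remove every vowel.
Applying that to "compile" gives "cmpl".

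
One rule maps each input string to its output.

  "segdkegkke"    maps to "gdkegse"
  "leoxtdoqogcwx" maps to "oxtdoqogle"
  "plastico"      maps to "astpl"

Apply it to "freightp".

In each case the input is transformed by: delete the last 3 characters, then move the first 2 characters to the end (rotate left by 2).
Starting from "freightp": after the first operation, "freig"; after the second, "eigfr".

eigfr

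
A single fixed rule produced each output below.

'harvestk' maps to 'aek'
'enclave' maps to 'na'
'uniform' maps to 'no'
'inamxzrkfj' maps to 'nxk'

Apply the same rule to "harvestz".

aez

Rule — keep one character in every 3, starting at position 2 (positions 2nd, 5th, 8th, ...).
Doing the same to "harvestz": "aez".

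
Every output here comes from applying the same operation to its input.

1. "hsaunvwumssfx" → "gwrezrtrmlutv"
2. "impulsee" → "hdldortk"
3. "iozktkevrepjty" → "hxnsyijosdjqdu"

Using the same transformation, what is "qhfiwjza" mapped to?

Looking at the pairs, the operation is to shift every letter 1 place backward in the alphabet (wrapping around), then take characters alternately from the front and the back (1st, last, 2nd, 2nd-last, ...).
"qhfiwjza" → "pgehviyz" → "pzgyeihv".

pzgyeihv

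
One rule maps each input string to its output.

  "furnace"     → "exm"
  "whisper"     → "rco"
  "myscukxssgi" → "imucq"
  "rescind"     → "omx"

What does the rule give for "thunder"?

What's happening: keep every other character starting from the second (positions 2nd, 4th, 6th, ...), then shift every letter 10 places forward in the alphabet (wrapping around).
Applying both steps to "thunder": "hne", then "rxo".

rxo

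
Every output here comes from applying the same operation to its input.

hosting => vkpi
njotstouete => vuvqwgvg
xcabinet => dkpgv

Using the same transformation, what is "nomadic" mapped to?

Rule — delete the first 3 characters, then shift every letter 2 places forward in the alphabet (wrapping around).
Starting from "nomadic": after the first operation, "adic"; after the second, "cfke".

cfke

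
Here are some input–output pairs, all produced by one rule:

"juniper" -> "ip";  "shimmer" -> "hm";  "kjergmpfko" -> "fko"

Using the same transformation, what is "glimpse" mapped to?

gm

Looking at the pairs, the operation is to sort the characters into alphabetical order, then keep one character in every 3, starting at position 2 (positions 2nd, 5th, 8th, ...).
Working it through for "glimpse": intermediate "egilmps", final "gm".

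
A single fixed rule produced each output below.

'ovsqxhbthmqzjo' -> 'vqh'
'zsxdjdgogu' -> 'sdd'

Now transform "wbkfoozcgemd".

In each case the input is transformed by: keep every other character starting from the second (positions 2nd, 4th, 6th, ...), then keep only the first 3 characters.
On "wbkfoozcgemd": the first step gives "bfoced", and the second then gives "bfo".
(Check on "zsxdjdgogu": → "sddou" → "sdd" ✓)

bfo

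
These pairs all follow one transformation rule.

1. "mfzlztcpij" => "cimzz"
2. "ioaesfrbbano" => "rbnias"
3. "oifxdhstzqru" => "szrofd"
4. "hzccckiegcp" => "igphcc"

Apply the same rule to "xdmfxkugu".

The rule is to keep every other character starting from the first (positions 1st, 3rd, 5th, ...), then move the first 3 characters to the end (rotate left by 3).
On "xdmfxkugu" that produces "uuxmx".
(Check on "oifxdhstzqru": → "ofdszr" → "szrofd" ✓)

uuxmx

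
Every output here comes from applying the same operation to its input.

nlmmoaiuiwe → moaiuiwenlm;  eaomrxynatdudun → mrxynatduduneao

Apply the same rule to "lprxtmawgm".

xtmawgmlpr

In each case the input is transformed by: move the first 3 characters to the end (rotate left by 3).
On "lprxtmawgm" that produces "xtmawgmlpr".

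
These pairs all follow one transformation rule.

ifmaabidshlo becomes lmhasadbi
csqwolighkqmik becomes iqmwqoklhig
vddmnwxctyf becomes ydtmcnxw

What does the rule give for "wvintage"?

The pattern: take characters alternately from the front and the back (1st, last, 2nd, 2nd-last, ...), then delete the first 3 characters.
For "wvintage", step one produces "wevgiant"; step two turns that into "giant".

giant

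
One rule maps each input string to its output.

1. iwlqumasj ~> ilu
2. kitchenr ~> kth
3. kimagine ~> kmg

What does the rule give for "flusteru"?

Rule — delete the last 3 characters, then keep every other character starting from the first (positions 1st, 3rd, 5th, ...).
Starting from "flusteru": after the first operation, "flust"; after the second, "fut".

fut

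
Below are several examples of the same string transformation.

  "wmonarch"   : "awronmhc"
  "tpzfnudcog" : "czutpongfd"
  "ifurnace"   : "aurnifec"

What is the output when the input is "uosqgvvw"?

gwvvusqo

What's happening: sort the characters into reverse alphabetical order, then move the last character to the front.
"uosqgvvw" → "gwvvusqo".
(Check on "ifurnace": → "urnifeca" → "aurnifec" ✓)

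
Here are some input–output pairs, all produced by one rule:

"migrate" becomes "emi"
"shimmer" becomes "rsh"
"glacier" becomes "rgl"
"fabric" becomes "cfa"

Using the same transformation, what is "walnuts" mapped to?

Rule — move the first 2 characters to the end (rotate left by 2), then keep only the last 3 characters.
Working it through for "walnuts": intermediate "lnutswa", final "swa".

swa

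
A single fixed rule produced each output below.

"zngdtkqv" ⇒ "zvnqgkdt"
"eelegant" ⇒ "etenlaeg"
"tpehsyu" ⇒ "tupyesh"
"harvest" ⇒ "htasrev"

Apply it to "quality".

qyutail

In each case the input is transformed by: take characters alternately from the front and the back (1st, last, 2nd, 2nd-last, ...).
Doing the same to "quality": "qyutail".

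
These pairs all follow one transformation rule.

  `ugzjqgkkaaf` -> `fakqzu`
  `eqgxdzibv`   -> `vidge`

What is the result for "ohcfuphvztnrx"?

What's happening: reverse the string, then keep every other character starting from the first (positions 1st, 3rd, 5th, ...).
Starting from "ohcfuphvztnrx": after the first operation, "xrntzvhpufcho"; after the second, "xnzhuco".

xnzhuco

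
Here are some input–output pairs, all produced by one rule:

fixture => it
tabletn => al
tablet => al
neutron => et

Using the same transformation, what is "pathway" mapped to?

In each case the input is transformed by: keep every other character starting from the second (positions 2nd, 4th, 6th, ...), then delete the last character.
Applying that to "pathway" gives "ah".

ah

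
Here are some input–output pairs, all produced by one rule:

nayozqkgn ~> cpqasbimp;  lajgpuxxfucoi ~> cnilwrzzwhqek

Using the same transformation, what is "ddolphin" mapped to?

What's happening: shift every letter 2 places forward in the alphabet (wrapping around), then swap each adjacent pair of characters (1↔2, 3↔4, ...).
Starting from "ddolphin": after the first operation, "ffqnrjkp"; after the second, "ffnqjrpk".

ffnqjrpk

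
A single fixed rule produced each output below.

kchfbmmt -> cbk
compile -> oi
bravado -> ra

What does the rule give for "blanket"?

lk

What's happening: swap the first and last characters, then keep one character in every 3, starting at position 2 (positions 2nd, 5th, 8th, ...).
On "blanket": the first step gives "tlankeb", and the second then gives "lk".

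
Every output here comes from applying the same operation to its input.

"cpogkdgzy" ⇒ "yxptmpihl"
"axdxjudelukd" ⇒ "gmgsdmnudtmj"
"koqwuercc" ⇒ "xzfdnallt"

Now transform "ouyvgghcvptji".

dheppqleycsrx

Each output is the input with this applied: move the first character to the end, then shift every letter 9 places forward in the alphabet (wrapping around).
On "ouyvgghcvptji": the first step gives "uyvgghcvptjio", and the second then gives "dheppqleycsrx".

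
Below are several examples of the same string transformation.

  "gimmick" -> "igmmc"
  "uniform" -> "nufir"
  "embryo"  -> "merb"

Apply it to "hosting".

ohtsn

The pattern: swap each adjacent pair of characters (1↔2, 3↔4, ...), then delete the last 2 characters.
Applying that to "hosting" gives "ohtsn".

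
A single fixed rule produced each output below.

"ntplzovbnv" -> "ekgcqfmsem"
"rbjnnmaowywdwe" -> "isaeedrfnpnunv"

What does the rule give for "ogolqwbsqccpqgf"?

fxfchnsjhttghxw

In each case the input is transformed by: shift every letter 9 places backward in the alphabet (wrapping around).
So "ogolqwbsqccpqgf" becomes "fxfchnsjhttghxw".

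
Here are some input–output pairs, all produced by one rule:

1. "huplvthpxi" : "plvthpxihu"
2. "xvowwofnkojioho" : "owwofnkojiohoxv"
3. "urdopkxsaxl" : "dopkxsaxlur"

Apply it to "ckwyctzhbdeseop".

Looking at the pairs, the operation is to move the first 2 characters to the end (rotate left by 2).
Doing the same to "ckwyctzhbdeseop": "wyctzhbdeseopck".

wyctzhbdeseopck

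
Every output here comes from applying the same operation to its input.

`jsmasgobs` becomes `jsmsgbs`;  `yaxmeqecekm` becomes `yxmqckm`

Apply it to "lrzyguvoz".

lrzygvz

Each output is the input with this applied: remove every vowel.
For "lrzyguvoz" the result is "lrzygvz".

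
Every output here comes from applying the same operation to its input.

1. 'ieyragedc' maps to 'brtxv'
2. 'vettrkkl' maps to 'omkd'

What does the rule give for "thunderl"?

mnwk

In each case the input is transformed by: shift every letter 7 places backward in the alphabet (wrapping around), then keep every other character starting from the first (positions 1st, 3rd, 5th, ...).
"thunderl" → "mnwk".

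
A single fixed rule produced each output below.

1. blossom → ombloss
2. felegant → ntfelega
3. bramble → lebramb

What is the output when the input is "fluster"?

Each output is the input with this applied: move the last 2 characters to the front (rotate right by 2).
Doing the same to "fluster": "erflust".

erflust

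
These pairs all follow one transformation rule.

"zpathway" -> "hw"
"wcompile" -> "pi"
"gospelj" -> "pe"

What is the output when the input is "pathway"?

What's happening: move the last 2 characters to the front (rotate right by 2), then keep only the last 2 characters.
For "pathway", step one produces "aypathw"; step two turns that into "hw".

hw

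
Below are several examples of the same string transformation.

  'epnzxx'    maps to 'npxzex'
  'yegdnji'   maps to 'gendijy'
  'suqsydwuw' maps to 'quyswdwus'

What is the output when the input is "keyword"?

The transformation: move the first character to the end, then swap each adjacent pair of characters (1↔2, 3↔4, ...).
Working it through for "keyword": intermediate "eywordk", final "yeowdrk".
(Check on "suqsydwuw": → "uqsydwuws" → "quyswdwus" ✓)

yeowdrk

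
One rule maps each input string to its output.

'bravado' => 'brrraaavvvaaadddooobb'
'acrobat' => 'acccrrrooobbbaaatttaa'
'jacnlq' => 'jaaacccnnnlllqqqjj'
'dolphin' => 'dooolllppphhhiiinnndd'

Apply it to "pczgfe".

pccczzzgggfffeeepp

The rule is to repeat every character 3 times, then move the first 2 characters to the end (rotate left by 2).
"pczgfe" → "pppccczzzgggfffeee" → "pccczzzgggfffeeepp".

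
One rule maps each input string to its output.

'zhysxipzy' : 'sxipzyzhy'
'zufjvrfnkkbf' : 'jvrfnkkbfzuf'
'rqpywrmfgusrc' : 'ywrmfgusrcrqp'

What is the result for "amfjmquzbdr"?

What's happening: move the first 3 characters to the end (rotate left by 3).
Applying that to "amfjmquzbdr" gives "jmquzbdramf".

jmquzbdramf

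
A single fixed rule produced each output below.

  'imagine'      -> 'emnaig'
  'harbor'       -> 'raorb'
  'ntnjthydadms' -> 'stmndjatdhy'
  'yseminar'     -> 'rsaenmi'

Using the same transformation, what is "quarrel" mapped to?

The rule is to take characters alternately from the front and the back (1st, last, 2nd, 2nd-last, ...), then delete the first character.
Working it through for "quarrel": intermediate "qluearr", final "luearr".

luearr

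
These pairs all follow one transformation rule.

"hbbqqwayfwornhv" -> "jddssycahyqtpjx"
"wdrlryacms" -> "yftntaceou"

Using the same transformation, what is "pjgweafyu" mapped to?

Looking at the pairs, the operation is to shift every letter 2 places forward in the alphabet (wrapping around).
"pjgweafyu" → "rliygchaw".

rliygchaw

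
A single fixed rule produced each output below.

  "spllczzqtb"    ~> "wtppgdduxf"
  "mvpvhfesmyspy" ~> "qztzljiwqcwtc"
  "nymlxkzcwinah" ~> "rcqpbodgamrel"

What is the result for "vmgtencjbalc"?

The rule is to shift every letter 4 places forward in the alphabet (wrapping around).
For "vmgtencjbalc" the result is "zqkxirgnfepg".

zqkxirgnfepg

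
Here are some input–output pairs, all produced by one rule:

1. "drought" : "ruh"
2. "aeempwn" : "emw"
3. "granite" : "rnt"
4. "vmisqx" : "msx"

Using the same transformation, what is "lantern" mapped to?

In each case the input is transformed by: keep every other character starting from the second (positions 2nd, 4th, 6th, ...).
So "lantern" becomes "atr".

atr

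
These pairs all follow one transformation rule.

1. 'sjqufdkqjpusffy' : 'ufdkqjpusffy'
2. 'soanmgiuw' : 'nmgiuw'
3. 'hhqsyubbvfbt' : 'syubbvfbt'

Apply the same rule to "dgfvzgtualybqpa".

vzgtualybqpa

The rule is to delete the first 3 characters.
So "dgfvzgtualybqpa" becomes "vzgtualybqpa".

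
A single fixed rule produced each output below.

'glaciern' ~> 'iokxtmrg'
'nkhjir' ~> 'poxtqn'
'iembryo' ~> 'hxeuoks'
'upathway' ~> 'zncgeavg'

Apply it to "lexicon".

What's happening: shift every letter 6 places forward in the alphabet (wrapping around), then move the first 3 characters to the end (rotate left by 3).
Starting from "lexicon": after the first operation, "rkdoiut"; after the second, "oiutrkd".

oiutrkd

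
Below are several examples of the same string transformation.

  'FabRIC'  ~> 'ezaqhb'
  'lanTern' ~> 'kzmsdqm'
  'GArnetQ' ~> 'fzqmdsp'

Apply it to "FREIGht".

eqdhfgs

The pattern: shift every letter 1 place backward in the alphabet (wrapping around), then convert every letter to lowercase.
"FREIGht" → "EQDHFgs" → "eqdhfgs".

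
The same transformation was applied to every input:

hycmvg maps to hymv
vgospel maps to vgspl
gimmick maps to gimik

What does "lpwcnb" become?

What's happening: double every character, then keep one character in every 3, starting at position 1 (positions 1st, 4th, 7th, ...).
"lpwcnb" → "llppwwccnnbb" → "lpcn".

lpcn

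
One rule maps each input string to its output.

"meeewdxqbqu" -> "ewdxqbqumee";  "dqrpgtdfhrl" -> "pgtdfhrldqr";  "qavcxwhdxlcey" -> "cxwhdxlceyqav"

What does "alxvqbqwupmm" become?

What's happening: move the first 3 characters to the end (rotate left by 3).
Doing the same to "alxvqbqwupmm": "vqbqwupmmalx".

vqbqwupmmalx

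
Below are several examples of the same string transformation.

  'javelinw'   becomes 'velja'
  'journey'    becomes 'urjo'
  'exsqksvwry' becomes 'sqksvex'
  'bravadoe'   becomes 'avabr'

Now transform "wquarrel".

The pattern: delete the last 3 characters, then move the first 2 characters to the end (rotate left by 2).
Starting from "wquarrel": after the first operation, "wquar"; after the second, "uarwq".

uarwq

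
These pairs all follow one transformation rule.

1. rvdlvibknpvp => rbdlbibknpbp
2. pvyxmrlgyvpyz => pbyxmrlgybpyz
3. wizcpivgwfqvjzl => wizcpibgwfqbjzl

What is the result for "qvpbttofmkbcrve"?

The pattern: replace every "v" with "b".
Doing the same to "qvpbttofmkbcrve": "qbpbttofmkbcrbe".

qbpbttofmkbcrbe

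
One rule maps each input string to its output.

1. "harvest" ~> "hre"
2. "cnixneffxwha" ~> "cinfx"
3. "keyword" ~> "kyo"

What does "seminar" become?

The pattern: delete the last 2 characters, then keep every other character starting from the first (positions 1st, 3rd, 5th, ...).
Applying both steps to "seminar": "semin", then "smn".

smn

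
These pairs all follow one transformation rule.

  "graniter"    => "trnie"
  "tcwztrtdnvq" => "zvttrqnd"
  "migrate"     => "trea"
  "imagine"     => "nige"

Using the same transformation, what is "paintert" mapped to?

ttrne

In each case the input is transformed by: delete the first 3 characters, then sort the characters into reverse alphabetical order.
"paintert" → "ntert" → "ttrne".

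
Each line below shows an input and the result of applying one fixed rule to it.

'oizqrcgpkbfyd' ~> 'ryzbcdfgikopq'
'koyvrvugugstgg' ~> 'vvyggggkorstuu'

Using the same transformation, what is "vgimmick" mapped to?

Rule — sort the characters into alphabetical order, then move the last 3 characters to the front (rotate right by 3).
For "vgimmick" the result is "mmvcgiik".

mmvcgiik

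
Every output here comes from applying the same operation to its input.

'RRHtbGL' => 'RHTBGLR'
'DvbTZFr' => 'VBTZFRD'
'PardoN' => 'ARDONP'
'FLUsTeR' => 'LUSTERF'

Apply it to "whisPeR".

The transformation: move the first character to the end, then convert every letter to uppercase.
Applying both steps to "whisPeR": "hisPeRw", then "HISPERW".

HISPERW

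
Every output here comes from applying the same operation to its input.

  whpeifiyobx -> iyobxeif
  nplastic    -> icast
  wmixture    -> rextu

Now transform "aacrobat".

atrob

Rule — delete the first 3 characters, then move the first 3 characters to the end (rotate left by 3).
Doing the same to "aacrobat": "atrob".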